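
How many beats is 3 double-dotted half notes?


Base half note = 2 beats
Dot 1 adds half the previous value: +1
Dot 2 adds half the previous value: +1/2
One double-dotted half = 2 + 1 + 1/2 = 7/2
3 of them = 3 × 7/2 = 21/2
= 21/2 beats


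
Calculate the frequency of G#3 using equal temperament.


Solution.
f = 440 × 2^(n/12) where n = semitones from A4
G#3: -13 semitones from A4
f = 440 × 2^(-13/12)
f = 207.65 Hz


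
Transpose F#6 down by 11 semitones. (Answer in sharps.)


F#6: chromatic position 6 in octave 6 → absolute = 6×12 + 6 = 78
Transpose down 11: 78 - 11 = 67
67 = 5×12 + 7 → G in octave 5
Result = G5


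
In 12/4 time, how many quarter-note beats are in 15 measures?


Time signature 12/4: the bottom number 4 means the quarter note gets one count
The top number 12 means 12 quarter-note beats per measure
Total = 12 × 15 measures
= 180 quarter-note beats


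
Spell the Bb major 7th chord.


Major 7th chord = root + major 3rd + perfect 5th + major 7th
Seventh chords stack in thirds, so the letter names are B-D-F-A
Root: Bb
Major 3rd above Bb: D
Perfect 5th above Bb: F
Major 7th above Bb: A
Chord = Bb D F A


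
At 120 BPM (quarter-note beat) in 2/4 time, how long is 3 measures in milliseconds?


Working:
Quarter-note beat duration = 60000 / 120 ms
Beats per measure (2/4) = 2
One measure = 2 × 60000 / 120 = 120000 / 120 ms
3 measures = 3 × 120000 / 120 = 360000 / 120
= 3000.0 ms


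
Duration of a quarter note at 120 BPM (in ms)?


Working:
One quarter-note beat = 60000 / BPM = 60000 / 120 ms
Duration = 60000 / 120
= 500.0 ms


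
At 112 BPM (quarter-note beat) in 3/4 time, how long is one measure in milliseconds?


Reasoning:
Quarter-note beat duration = 60000 / 112 ms
Beats per measure (3/4) = 3
One measure = 3 × 60000 / 112 = 180000 / 112 ms
= 1607.1 ms


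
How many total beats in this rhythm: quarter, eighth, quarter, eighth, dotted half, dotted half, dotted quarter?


Solution.
Beat values:
  quarter = 1 beat
  eighth = 0.5 beats
  quarter = 1 beat
  eighth = 0.5 beats
  dotted half = 3 beats
  dotted half = 3 beats
  dotted quarter = 1.5 beats
Sum = 1 + 0.5 + 1 + 0.5 + 3 + 3 + 1.5
= 10.5 beats


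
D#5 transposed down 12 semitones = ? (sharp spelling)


Step by step:
D#5: chromatic position 3 in octave 5 → absolute = 5×12 + 3 = 63
Transpose down 12: 63 - 12 = 51
51 = 4×12 + 3 → D# in octave 4
Result = D#4


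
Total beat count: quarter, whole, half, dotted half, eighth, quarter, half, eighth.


Beat values:
  quarter = 1 beat
  whole = 4 beats
  half = 2 beats
  dotted half = 3 beats
  eighth = 0.5 beats
  quarter = 1 beat
  half = 2 beats
  eighth = 0.5 beats
Sum = 1 + 4 + 2 + 3 + 0.5 + 1 + 2 + 0.5
= 14 beats


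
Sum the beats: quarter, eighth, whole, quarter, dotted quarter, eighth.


Let's work it out.
Beat values:
  quarter = 1 beat
  eighth = 0.5 beats
  whole = 4 beats
  quarter = 1 beat
  dotted quarter = 1.5 beats
  eighth = 0.5 beats
Sum = 1 + 0.5 + 4 + 1 + 1.5 + 0.5
= 8.5 beats


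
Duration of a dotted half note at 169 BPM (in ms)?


Step by step:
One quarter-note beat = 60000 / BPM = 60000 / 169 ms
Dotted half note = 3 × quarter note
Duration = 3 × 60000 / 169 = 180000 / 169
= 1065.1 ms


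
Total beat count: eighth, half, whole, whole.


Working:
Beat values:
  eighth = 0.5 beats
  half = 2 beats
  whole = 4 beats
  whole = 4 beats
Sum = 0.5 + 2 + 4 + 4
= 10.5 beats


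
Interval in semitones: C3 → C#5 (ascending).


Solution.
Absolute semitone position = octave×12 + chromatic position
C3: 3×12 + 0 = 36
C#5: 5×12 + 1 = 61
Difference = 61 - 36 = 25
= 25 semitones


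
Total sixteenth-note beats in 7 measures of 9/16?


Time signature 9/16: the bottom number 16 means the sixteenth note gets one count
The top number 9 means 9 sixteenth-note beats per measure
Total = 9 × 7 measures
= 63 sixteenth-note beats


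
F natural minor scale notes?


Step by step:
Natural minor scale pattern: W-H-W-W-H-W-W (2-1-2-2-1-2-2 semitones)
Starting from F:
  F + 2 semitones → G
  G + 1 semitone → Ab
  Ab + 2 semitones → Bb
  Bb + 2 semitones → C
  C + 1 semitone → Db
  Db + 2 semitones → Eb
  Eb + 2 semitones → F
Scale = F G Ab Bb C Db Eb


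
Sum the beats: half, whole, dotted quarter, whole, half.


Reasoning:
Beat values:
  half = 2 beats
  whole = 4 beats
  dotted quarter = 1.5 beats
  whole = 4 beats
  half = 2 beats
Sum = 2 + 4 + 1.5 + 4 + 2
= 13.5 beats


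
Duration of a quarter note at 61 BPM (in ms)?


Let's work it out.
One quarter-note beat = 60000 / BPM = 60000 / 61 ms
Duration = 60000 / 61
= 983.6 ms


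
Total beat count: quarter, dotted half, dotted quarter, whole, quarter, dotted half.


Working:
Beat values:
  quarter = 1 beat
  dotted half = 3 beats
  dotted quarter = 1.5 beats
  whole = 4 beats
  quarter = 1 beat
  dotted half = 3 beats
Sum = 1 + 3 + 1.5 + 4 + 1 + 3
= 13.5 beats


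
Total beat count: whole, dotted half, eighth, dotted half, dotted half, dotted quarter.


Solution.
Beat values:
  whole = 4 beats
  dotted half = 3 beats
  eighth = 0.5 beats
  dotted half = 3 beats
  dotted half = 3 beats
  dotted quarter = 1.5 beats
Sum = 4 + 3 + 0.5 + 3 + 3 + 1.5
= 15 beats


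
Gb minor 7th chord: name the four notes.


Minor 7th chord = root + minor 3rd + perfect 5th + minor 7th
Seventh chords stack in thirds, so the letter names are G-B-D-F
Root: Gb
Minor 3rd above Gb: Bbb
Perfect 5th above Gb: Db
Minor 7th above Gb: Fb
Chord = Gb Bbb Db Fb


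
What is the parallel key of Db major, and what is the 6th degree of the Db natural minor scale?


Parallel keys share the same tonic but differ in mode
Db major → parallel is Db minor
Db natural minor scale: Db Eb Fb Gb Ab Bbb Cb
= Db minor; 6th degree = Bbb


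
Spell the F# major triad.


Reasoning:
Major triad = root + major 3rd (4 semitones) + perfect 5th (7 semitones)
A triad on F# stacks thirds, so the chord tones use letter names F-A-C
Root: F#
Major 3rd above F#: A#
Perfect 5th above F#: C#
Chord = F# A# C#


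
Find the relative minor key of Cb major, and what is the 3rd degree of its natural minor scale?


Working:
The relative minor shares the major's key signature and starts on its 6th degree
6th degree = a major 6th above the tonic; a major 6th above Cb is Ab
→ relative minor of Cb major is Ab minor
Ab natural minor scale: Ab Bb Cb Db Eb Fb Gb
= Ab minor; 3rd degree = Cb


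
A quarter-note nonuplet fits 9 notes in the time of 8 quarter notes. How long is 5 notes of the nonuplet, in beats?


Let's work it out.
Nonuplet: 9 notes occupy the space of 8 quarter notes
Space = 8 × 1 = 8 beats
Each nonuplet note = 8 / 9 = 8/9 beats
5 notes = 5 × 8/9 = 40/9
= 40/9 beats


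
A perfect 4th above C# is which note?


Working:
A 4th spans 4 letter names, so from C we land on F
A perfect 4th = 5 semitones above C#
Spell F at that pitch: F#
= F#


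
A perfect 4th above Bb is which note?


Working:
A 4th spans 4 letter names, so from B we land on E
A perfect 4th = 5 semitones above Bb
Spell E at that pitch: Eb
= Eb


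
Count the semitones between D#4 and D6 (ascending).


Solution.
Absolute semitone position = octave×12 + chromatic position
D#4: 4×12 + 3 = 51
D6: 6×12 + 2 = 74
Difference = 74 - 51 = 23
= 23 semitones


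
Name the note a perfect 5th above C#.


Solution.
A 5th spans 5 letter names, so from C we land on G
A perfect 5th = 7 semitones above C#
Spell G at that pitch: G#
= G#


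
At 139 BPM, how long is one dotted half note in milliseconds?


One quarter-note beat = 60000 / BPM = 60000 / 139 ms
Dotted half note = 3 × quarter note
Duration = 3 × 60000 / 139 = 180000 / 139
= 1295.0 ms


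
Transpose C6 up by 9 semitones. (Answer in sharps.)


C6: chromatic position 0 in octave 6 → absolute = 6×12 + 0 = 72
Transpose up 9: 72 + 9 = 81
81 = 6×12 + 9 → A in octave 6
Result = A6


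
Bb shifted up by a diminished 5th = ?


diminished 5th: 5 letter names, 6 semitones
Letter: B + 4 → F
Pitch: Bb + 6 semitones, spelled as an F → Fb
= Fb


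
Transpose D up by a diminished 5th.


Solution.
diminished 5th: 5 letter names, 6 semitones
Letter: D + 4 → A
Pitch: D + 6 semitones, spelled as an A → Ab
= Ab


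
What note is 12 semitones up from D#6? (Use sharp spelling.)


Solution.
D#6: chromatic position 3 in octave 6 → absolute = 6×12 + 3 = 75
Transpose up 12: 75 + 12 = 87
87 = 7×12 + 3 → D# in octave 7
Result = D#7


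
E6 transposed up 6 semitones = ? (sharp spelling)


Step by step:
E6: chromatic position 4 in octave 6 → absolute = 6×12 + 4 = 76
Transpose up 6: 76 + 6 = 82
82 = 6×12 + 10 → A# in octave 6
Result = A#6


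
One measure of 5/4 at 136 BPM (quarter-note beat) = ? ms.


Let's work it out.
Quarter-note beat duration = 60000 / 136 ms
Beats per measure (5/4) = 5
One measure = 5 × 60000 / 136 = 300000 / 136 ms
= 2205.9 ms


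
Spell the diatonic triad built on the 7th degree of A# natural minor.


Step by step:
A# natural minor scale: A# B# C# D# E# F# G#
Diatonic triad on degree 7 stacks scale notes 7, 2, 4: G# B# D#
G#→B# = 4 semitones; G#→D# = 7 semitones → major triad
= G# B# D# (major)


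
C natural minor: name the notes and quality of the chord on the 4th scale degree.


Solution.
C natural minor scale: C D Eb F G Ab Bb
Diatonic triad on degree 4 stacks scale notes 4, 6, 1: F Ab C
F→Ab = 3 semitones; F→C = 7 semitones → minor triad
= F Ab C (minor)


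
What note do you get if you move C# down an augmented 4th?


Step by step:
augmented 4th: 4 letter names, 6 semitones
Letter: C - 3 → G
Pitch: C# - 6 semitones, spelled as a G → G
= G


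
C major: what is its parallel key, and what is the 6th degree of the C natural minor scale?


Working:
Parallel keys share the same tonic but differ in mode
C major → parallel is C minor
C natural minor scale: C D Eb F G Ab Bb
= C minor; 6th degree = Ab


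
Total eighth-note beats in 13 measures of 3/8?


Step by step:
Time signature 3/8: the bottom number 8 means the eighth note gets one count
The top number 3 means 3 eighth-note beats per measure
Total = 3 × 13 measures
= 39 eighth-note beats


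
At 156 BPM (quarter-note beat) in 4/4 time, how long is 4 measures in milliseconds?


Quarter-note beat duration = 60000 / 156 ms
Beats per measure (4/4) = 4
One measure = 4 × 60000 / 156 = 240000 / 156 ms
4 measures = 4 × 240000 / 156 = 960000 / 156
= 6153.8 ms


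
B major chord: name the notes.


Step by step:
Major triad = root + major 3rd (4 semitones) + perfect 5th (7 semitones)
A triad on B stacks thirds, so the chord tones use letter names B-D-F
Root: B
Major 3rd above B: D#
Perfect 5th above B: F#
Chord = B D# F#


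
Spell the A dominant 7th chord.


Working:
Dominant 7th chord = root + major 3rd + perfect 5th + minor 7th
Seventh chords stack in thirds, so the letter names are A-C-E-G
Root: A
Major 3rd above A: C#
Perfect 5th above A: E
Minor 7th above A: G
Chord = A C# E G


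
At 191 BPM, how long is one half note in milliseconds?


Step by step:
One quarter-note beat = 60000 / BPM = 60000 / 191 ms
Half note = 2 × quarter note
Duration = 2 × 60000 / 191 = 120000 / 191
= 628.3 ms


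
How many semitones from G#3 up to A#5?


Absolute semitone position = octave×12 + chromatic position
G#3: 3×12 + 8 = 44
A#5: 5×12 + 10 = 70
Difference = 70 - 44 = 26
= 26 semitones


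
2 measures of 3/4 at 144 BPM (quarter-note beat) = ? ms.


Solution.
Quarter-note beat duration = 60000 / 144 ms
Beats per measure (3/4) = 3
One measure = 3 × 60000 / 144 = 180000 / 144 ms
2 measures = 2 × 180000 / 144 = 360000 / 144
= 2500.0 ms


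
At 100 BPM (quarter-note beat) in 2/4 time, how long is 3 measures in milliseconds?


Let's work it out.
Quarter-note beat duration = 60000 / 100 ms
Beats per measure (2/4) = 2
One measure = 2 × 60000 / 100 = 120000 / 100 ms
3 measures = 3 × 120000 / 100 = 360000 / 100
= 3600.0 ms


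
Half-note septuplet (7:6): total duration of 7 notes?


Reasoning:
Septuplet: 7 notes occupy the space of 6 half notes
Space = 6 × 2 = 12 beats
Each septuplet note = 12 / 7 = 12/7 beats
7 notes = 7 × 12/7 = 12
= 12 beats


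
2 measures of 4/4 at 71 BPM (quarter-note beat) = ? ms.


Step by step:
Quarter-note beat duration = 60000 / 71 ms
Beats per measure (4/4) = 4
One measure = 4 × 60000 / 71 = 240000 / 71 ms
2 measures = 2 × 240000 / 71 = 480000 / 71
= 6760.6 ms


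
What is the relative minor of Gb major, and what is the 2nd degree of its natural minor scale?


Step by step:
The relative minor shares the major's key signature and starts on its 6th degree
6th degree = a major 6th above the tonic; a major 6th above Gb is Eb
→ relative minor of Gb major is Eb minor
Eb natural minor scale: Eb F Gb Ab Bb Cb Db
= Eb minor; 2nd degree = F


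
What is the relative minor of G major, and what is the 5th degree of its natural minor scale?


The relative minor shares the major's key signature and starts on its 6th degree
6th degree = a major 6th above the tonic; a major 6th above G is E
→ relative minor of G major is E minor
E natural minor scale: E F# G A B C D
= E minor; 5th degree = B


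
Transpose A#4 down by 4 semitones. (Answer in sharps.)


Let's work it out.
A#4: chromatic position 10 in octave 4 → absolute = 4×12 + 10 = 58
Transpose down 4: 58 - 4 = 54
54 = 4×12 + 6 → F# in octave 4
Result = F#4


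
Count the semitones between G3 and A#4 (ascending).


Let's work it out.
Absolute semitone position = octave×12 + chromatic position
G3: 3×12 + 7 = 43
A#4: 4×12 + 10 = 58
Difference = 58 - 43 = 15
= 15 semitones


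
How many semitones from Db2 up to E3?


Working:
Absolute semitone position = octave×12 + chromatic position
Db2: 2×12 + 1 = 25
E3: 3×12 + 4 = 40
Difference = 40 - 25 = 15
= 15 semitones


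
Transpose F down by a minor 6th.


Step by step:
minor 6th: 6 letter names, 8 semitones
Letter: F - 5 → A
Pitch: F - 8 semitones, spelled as an A → A
= A


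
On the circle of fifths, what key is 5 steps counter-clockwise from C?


Let's work it out.
Each counter-clockwise step moves down a perfect 5th (= up a perfect 4th)
From C: C → F → Bb → Eb → Ab → Db
= Db


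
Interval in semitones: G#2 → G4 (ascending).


Solution.
Absolute semitone position = octave×12 + chromatic position
G#2: 2×12 + 8 = 32
G4: 4×12 + 7 = 55
Difference = 55 - 32 = 23
= 23 semitones


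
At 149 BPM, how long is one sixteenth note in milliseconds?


Let's work it out.
One quarter-note beat = 60000 / BPM = 60000 / 149 ms
Sixteenth note = 1/4 × quarter note
Duration = 1/4 × 60000 / 149 = 15000 / 149
= 100.7 ms


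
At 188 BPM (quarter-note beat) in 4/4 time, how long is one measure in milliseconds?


Reasoning:
Quarter-note beat duration = 60000 / 188 ms
Beats per measure (4/4) = 4
One measure = 4 × 60000 / 188 = 240000 / 188 ms
= 1276.6 ms


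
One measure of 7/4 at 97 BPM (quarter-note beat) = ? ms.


Reasoning:
Quarter-note beat duration = 60000 / 97 ms
Beats per measure (7/4) = 7
One measure = 7 × 60000 / 97 = 420000 / 97 ms
= 4329.9 ms


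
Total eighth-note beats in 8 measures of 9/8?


Let's work it out.
Time signature 9/8: the bottom number 8 means the eighth note gets one count
The top number 9 means 9 eighth-note beats per measure
Total = 9 × 8 measures
= 72 eighth-note beats


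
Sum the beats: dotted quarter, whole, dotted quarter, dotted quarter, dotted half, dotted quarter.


Beat values:
  dotted quarter = 1.5 beats
  whole = 4 beats
  dotted quarter = 1.5 beats
  dotted quarter = 1.5 beats
  dotted half = 3 beats
  dotted quarter = 1.5 beats
Sum = 1.5 + 4 + 1.5 + 1.5 + 3 + 1.5
= 13 beats


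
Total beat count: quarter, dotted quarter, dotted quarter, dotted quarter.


Let's work it out.
Beat values:
  quarter = 1 beat
  dotted quarter = 1.5 beats
  dotted quarter = 1.5 beats
  dotted quarter = 1.5 beats
Sum = 1 + 1.5 + 1.5 + 1.5
= 5.5 beats


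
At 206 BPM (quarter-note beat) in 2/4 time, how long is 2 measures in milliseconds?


Reasoning:
Quarter-note beat duration = 60000 / 206 ms
Beats per measure (2/4) = 2
One measure = 2 × 60000 / 206 = 120000 / 206 ms
2 measures = 2 × 120000 / 206 = 240000 / 206
= 1165.0 ms


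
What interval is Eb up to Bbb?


Letter names: E → B spans 5 letter names → a 5th
Semitones: Eb → Bbb = 6 half-steps
A 5th of 6 semitones is a diminished 5th
= diminished 5th


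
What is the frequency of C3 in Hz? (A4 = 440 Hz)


Let's work it out.
f = 440 × 2^(n/12) where n = semitones from A4
C3: -21 semitones from A4
f = 440 × 2^(-21/12)
f = 130.81 Hz


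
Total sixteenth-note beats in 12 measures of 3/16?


Reasoning:
Time signature 3/16: the bottom number 16 means the sixteenth note gets one count
The top number 3 means 3 sixteenth-note beats per measure
Total = 3 × 12 measures
= 36 sixteenth-note beats


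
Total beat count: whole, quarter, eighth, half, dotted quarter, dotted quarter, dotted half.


Reasoning:
Beat values:
  whole = 4 beats
  quarter = 1 beat
  eighth = 0.5 beats
  half = 2 beats
  dotted quarter = 1.5 beats
  dotted quarter = 1.5 beats
  dotted half = 3 beats
Sum = 4 + 1 + 0.5 + 2 + 1.5 + 1.5 + 3
= 13.5 beats


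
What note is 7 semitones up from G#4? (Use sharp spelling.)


Working:
G#4: chromatic position 8 in octave 4 → absolute = 4×12 + 8 = 56
Transpose up 7: 56 + 7 = 63
63 = 5×12 + 3 → D# in octave 5
Result = D#5


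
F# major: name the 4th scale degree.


Major scale pattern: W-W-H-W-W-W-H (2-2-1-2-2-2-1 semitones)
Starting from F#:
  F# + 2 semitones → G#
  G# + 2 semitones → A#
  A# + 1 semitone → B
  B + 2 semitones → C#
  C# + 2 semitones → D#
  D# + 2 semitones → E#
  E# + 1 semitone → F#
Scale: F# G# A# B C# D# E#
Degree 4 = B


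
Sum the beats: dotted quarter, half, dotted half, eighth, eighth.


Beat values:
  dotted quarter = 1.5 beats
  half = 2 beats
  dotted half = 3 beats
  eighth = 0.5 beats
  eighth = 0.5 beats
Sum = 1.5 + 2 + 3 + 0.5 + 0.5
= 7.5 beats


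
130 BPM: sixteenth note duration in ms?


Reasoning:
One quarter-note beat = 60000 / BPM = 60000 / 130 ms
Sixteenth note = 1/4 × quarter note
Duration = 1/4 × 60000 / 130 = 15000 / 130
= 115.4 ms


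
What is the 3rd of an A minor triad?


Solution.
Minor triad = root + minor 3rd (3 semitones) + perfect 5th (7 semitones)
A triad on A stacks thirds, so the chord tones use letter names A-C-E
Root: A
Minor 3rd above A: C
Perfect 5th above A: E
The 3rd = C


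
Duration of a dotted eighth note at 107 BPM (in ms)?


Step by step:
One quarter-note beat = 60000 / BPM = 60000 / 107 ms
Dotted eighth note = 3/4 × quarter note
Duration = 3/4 × 60000 / 107 = 45000 / 107
= 420.6 ms


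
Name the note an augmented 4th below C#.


Working:
A 4th spans 4 letter names, so from C we land on G
An augmented 4th = 6 semitones below C#
Spell G at that pitch: G
= G


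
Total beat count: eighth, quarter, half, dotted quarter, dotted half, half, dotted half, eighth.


Beat values:
  eighth = 0.5 beats
  quarter = 1 beat
  half = 2 beats
  dotted quarter = 1.5 beats
  dotted half = 3 beats
  half = 2 beats
  dotted half = 3 beats
  eighth = 0.5 beats
Sum = 0.5 + 1 + 2 + 1.5 + 3 + 2 + 3 + 0.5
= 13.5 beats


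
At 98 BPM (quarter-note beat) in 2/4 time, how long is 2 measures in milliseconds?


Solution.
Quarter-note beat duration = 60000 / 98 ms
Beats per measure (2/4) = 2
One measure = 2 × 60000 / 98 = 120000 / 98 ms
2 measures = 2 × 120000 / 98 = 240000 / 98
= 2449.0 ms


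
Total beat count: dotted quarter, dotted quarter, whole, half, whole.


Working:
Beat values:
  dotted quarter = 1.5 beats
  dotted quarter = 1.5 beats
  whole = 4 beats
  half = 2 beats
  whole = 4 beats
Sum = 1.5 + 1.5 + 4 + 2 + 4
= 13 beats


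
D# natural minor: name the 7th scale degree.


Step by step:
Natural minor scale pattern: W-H-W-W-H-W-W (2-1-2-2-1-2-2 semitones)
Starting from D#:
  D# + 2 semitones → E#
  E# + 1 semitone → F#
  F# + 2 semitones → G#
  G# + 2 semitones → A#
  A# + 1 semitone → B
  B + 2 semitones → C#
  C# + 2 semitones → D#
Scale: D# E# F# G# A# B C#
Degree 7 = C#


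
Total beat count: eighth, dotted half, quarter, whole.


Working:
Beat values:
  eighth = 0.5 beats
  dotted half = 3 beats
  quarter = 1 beat
  whole = 4 beats
Sum = 0.5 + 3 + 1 + 4
= 8.5 beats


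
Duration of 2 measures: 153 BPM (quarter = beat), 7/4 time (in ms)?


Quarter-note beat duration = 60000 / 153 ms
Beats per measure (7/4) = 7
One measure = 7 × 60000 / 153 = 420000 / 153 ms
2 measures = 2 × 420000 / 153 = 840000 / 153
= 5490.2 ms


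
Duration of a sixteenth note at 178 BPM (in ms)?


Working:
One quarter-note beat = 60000 / BPM = 60000 / 178 ms
Sixteenth note = 1/4 × quarter note
Duration = 1/4 × 60000 / 178 = 15000 / 178
= 84.3 ms


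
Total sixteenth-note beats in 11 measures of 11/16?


Time signature 11/16: the bottom number 16 means the sixteenth note gets one count
The top number 11 means 11 sixteenth-note beats per measure
Total = 11 × 11 measures
= 121 sixteenth-note beats


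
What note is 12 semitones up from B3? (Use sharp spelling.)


Working:
B3: chromatic position 11 in octave 3 → absolute = 3×12 + 11 = 47
Transpose up 12: 47 + 12 = 59
59 = 4×12 + 11 → B in octave 4
Result = B4


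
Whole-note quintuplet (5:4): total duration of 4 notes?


Working:
Quintuplet: 5 notes occupy the space of 4 whole notes
Space = 4 × 4 = 16 beats
Each quintuplet note = 16 / 5 = 16/5 beats
4 notes = 4 × 16/5 = 64/5
= 64/5 beats


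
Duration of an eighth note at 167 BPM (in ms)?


Step by step:
One quarter-note beat = 60000 / BPM = 60000 / 167 ms
Eighth note = 1/2 × quarter note
Duration = 1/2 × 60000 / 167 = 30000 / 167
= 179.6 ms


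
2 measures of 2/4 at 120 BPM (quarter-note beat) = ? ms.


Reasoning:
Quarter-note beat duration = 60000 / 120 ms
Beats per measure (2/4) = 2
One measure = 2 × 60000 / 120 = 120000 / 120 ms
2 measures = 2 × 120000 / 120 = 240000 / 120
= 2000.0 ms


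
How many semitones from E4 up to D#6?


Step by step:
Absolute semitone position = octave×12 + chromatic position
E4: 4×12 + 4 = 52
D#6: 6×12 + 3 = 75
Difference = 75 - 52 = 23
= 23 semitones


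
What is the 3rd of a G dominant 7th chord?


Step by step:
Dominant 7th chord = root + major 3rd + perfect 5th + minor 7th
Seventh chords stack in thirds, so the letter names are G-B-D-F
Root: G
Major 3rd above G: B
Perfect 5th above G: D
Minor 7th above G: F
The 3rd = B


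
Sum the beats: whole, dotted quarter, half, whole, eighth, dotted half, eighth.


Beat values:
  whole = 4 beats
  dotted quarter = 1.5 beats
  half = 2 beats
  whole = 4 beats
  eighth = 0.5 beats
  dotted half = 3 beats
  eighth = 0.5 beats
Sum = 4 + 1.5 + 2 + 4 + 0.5 + 3 + 0.5
= 15.5 beats


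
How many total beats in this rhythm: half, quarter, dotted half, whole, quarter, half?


Solution.
Beat values:
  half = 2 beats
  quarter = 1 beat
  dotted half = 3 beats
  whole = 4 beats
  quarter = 1 beat
  half = 2 beats
Sum = 2 + 1 + 3 + 4 + 1 + 2
= 13 beats


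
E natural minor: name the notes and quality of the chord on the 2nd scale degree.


Solution.
E natural minor scale: E F# G A B C D
Diatonic triad on degree 2 stacks scale notes 2, 4, 6: F# A C
F#→A = 3 semitones; F#→C = 6 semitones → diminished triad
= F# A C (diminished)


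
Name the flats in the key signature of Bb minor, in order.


Solution.
Flat minor keys: A(0), D(1), G(2), C(3), F(4), Bb(5), Eb(6), Ab(7)
Bb minor has 5 flats
Order of flats: Bb Eb Ab Db Gb Cb Fb → first 5: Bb, Eb, Ab, Db, Gb
= Bb, Eb, Ab, Db, Gb


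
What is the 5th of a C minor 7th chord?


Step by step:
Minor 7th chord = root + minor 3rd + perfect 5th + minor 7th
Seventh chords stack in thirds, so the letter names are C-E-G-B
Root: C
Minor 3rd above C: Eb
Perfect 5th above C: G
Minor 7th above C: Bb
The 5th = G


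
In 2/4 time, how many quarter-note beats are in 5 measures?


Solution.
Time signature 2/4: the bottom number 4 means the quarter note gets one count
The top number 2 means 2 quarter-note beats per measure
Total = 2 × 5 measures
= 10 quarter-note beats


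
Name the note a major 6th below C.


Working:
A 6th spans 6 letter names, so from C we land on E
A major 6th = 9 semitones below C
Spell E at that pitch: Eb
= Eb


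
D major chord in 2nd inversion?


Let's work it out.
Root position: D F# A
2nd inversion: move root and 3rd up an octave
Bass note: A
Notes (bottom to top) = A D F#


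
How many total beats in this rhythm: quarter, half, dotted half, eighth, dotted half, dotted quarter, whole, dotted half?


Working:
Beat values:
  quarter = 1 beat
  half = 2 beats
  dotted half = 3 beats
  eighth = 0.5 beats
  dotted half = 3 beats
  dotted quarter = 1.5 beats
  whole = 4 beats
  dotted half = 3 beats
Sum = 1 + 2 + 3 + 0.5 + 3 + 1.5 + 4 + 3
= 18 beats


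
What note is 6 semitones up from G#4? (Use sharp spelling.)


Let's work it out.
G#4: chromatic position 8 in octave 4 → absolute = 4×12 + 8 = 56
Transpose up 6: 56 + 6 = 62
62 = 5×12 + 2 → D in octave 5
Result = D5


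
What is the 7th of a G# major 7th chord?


Solution.
Major 7th chord = root + major 3rd + perfect 5th + major 7th
Seventh chords stack in thirds, so the letter names are G-B-D-F
Root: G#
Major 3rd above G#: B#
Perfect 5th above G#: D#
Major 7th above G#: F##
The 7th = F##


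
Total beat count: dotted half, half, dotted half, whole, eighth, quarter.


Reasoning:
Beat values:
  dotted half = 3 beats
  half = 2 beats
  dotted half = 3 beats
  whole = 4 beats
  eighth = 0.5 beats
  quarter = 1 beat
Sum = 3 + 2 + 3 + 4 + 0.5 + 1
= 13.5 beats


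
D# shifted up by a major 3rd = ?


major 3rd: 3 letter names, 4 semitones
Letter: D + 2 → F
Pitch: D# + 4 semitones, spelled as an F → F##
= F##


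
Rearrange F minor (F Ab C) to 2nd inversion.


Solution.
Root position: F Ab C
2nd inversion: move root and 3rd up an octave
Bass note: C
Notes (bottom to top) = C F Ab


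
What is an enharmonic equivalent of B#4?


Let's work it out.
Enharmonic notes sound the same pitch but are spelled with different letter names
B# and C name the same pitch class
Octave numbers change at C, so B#4 = C5
= C5


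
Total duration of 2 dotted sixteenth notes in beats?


Base sixteenth note = 1/4 beats
Dot 1 adds half the previous value: +1/8
One dotted sixteenth = 1/4 + 1/8 = 3/8
2 of them = 2 × 3/8 = 3/4
= 3/4 beats


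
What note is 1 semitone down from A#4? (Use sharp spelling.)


A#4: chromatic position 10 in octave 4 → absolute = 4×12 + 10 = 58
Transpose down 1: 58 - 1 = 57
57 = 4×12 + 9 → A in octave 4
Result = A4


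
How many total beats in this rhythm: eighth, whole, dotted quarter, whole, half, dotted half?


Let's work it out.
Beat values:
  eighth = 0.5 beats
  whole = 4 beats
  dotted quarter = 1.5 beats
  whole = 4 beats
  half = 2 beats
  dotted half = 3 beats
Sum = 0.5 + 4 + 1.5 + 4 + 2 + 3
= 15 beats


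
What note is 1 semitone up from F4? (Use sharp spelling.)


Reasoning:
F4: chromatic position 5 in octave 4 → absolute = 4×12 + 5 = 53
Transpose up 1: 53 + 1 = 54
54 = 4×12 + 6 → F# in octave 4
Result = F#4


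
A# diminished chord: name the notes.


Let's work it out.
Diminished triad = root + minor 3rd (3 semitones) + diminished 5th (6 semitones)
A triad on A# stacks thirds, so the chord tones use letter names A-C-E
Root: A#
Minor 3rd above A#: C#
Diminished 5th above A#: E
Chord = A# C# E


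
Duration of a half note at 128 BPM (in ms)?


Step by step:
One quarter-note beat = 60000 / BPM = 60000 / 128 ms
Half note = 2 × quarter note
Duration = 2 × 60000 / 128 = 120000 / 128
= 937.5 ms


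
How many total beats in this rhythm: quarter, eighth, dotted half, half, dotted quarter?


Beat values:
  quarter = 1 beat
  eighth = 0.5 beats
  dotted half = 3 beats
  half = 2 beats
  dotted quarter = 1.5 beats
Sum = 1 + 0.5 + 3 + 2 + 1.5
= 8 beats


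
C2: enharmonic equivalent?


Reasoning:
Enharmonic notes sound the same pitch but are spelled with different letter names
C and B# name the same pitch class
Octave numbers change at C, so C2 = B#1
= B#1


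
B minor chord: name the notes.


Working:
Minor triad = root + minor 3rd (3 semitones) + perfect 5th (7 semitones)
A triad on B stacks thirds, so the chord tones use letter names B-D-F
Root: B
Minor 3rd above B: D
Perfect 5th above B: F#
Chord = B D F#


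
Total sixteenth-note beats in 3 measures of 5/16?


Time signature 5/16: the bottom number 16 means the sixteenth note gets one count
The top number 5 means 5 sixteenth-note beats per measure
Total = 5 × 3 measures
= 15 sixteenth-note beats


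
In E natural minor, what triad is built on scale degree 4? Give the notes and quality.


E natural minor scale: E F# G A B C D
Diatonic triad on degree 4 stacks scale notes 4, 6, 1: A C E
A→C = 3 semitones; A→E = 7 semitones → minor triad
= A C E (minor)


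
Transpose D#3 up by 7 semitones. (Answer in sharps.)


Step by step:
D#3: chromatic position 3 in octave 3 → absolute = 3×12 + 3 = 39
Transpose up 7: 39 + 7 = 46
46 = 3×12 + 10 → A# in octave 3
Result = A#3


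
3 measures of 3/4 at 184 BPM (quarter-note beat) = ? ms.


Reasoning:
Quarter-note beat duration = 60000 / 184 ms
Beats per measure (3/4) = 3
One measure = 3 × 60000 / 184 = 180000 / 184 ms
3 measures = 3 × 180000 / 184 = 540000 / 184
= 2934.8 ms


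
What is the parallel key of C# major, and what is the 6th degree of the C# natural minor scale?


Let's work it out.
Parallel keys share the same tonic but differ in mode
C# major → parallel is C# minor
C# natural minor scale: C# D# E F# G# A B
= C# minor; 6th degree = A


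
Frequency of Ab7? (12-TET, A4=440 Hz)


Let's work it out.
f = 440 × 2^(n/12) where n = semitones from A4
Ab7: 35 semitones from A4
f = 440 × 2^(35/12)
f = 3322.44 Hz


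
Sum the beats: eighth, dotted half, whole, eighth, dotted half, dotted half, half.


Beat values:
  eighth = 0.5 beats
  dotted half = 3 beats
  whole = 4 beats
  eighth = 0.5 beats
  dotted half = 3 beats
  dotted half = 3 beats
  half = 2 beats
Sum = 0.5 + 3 + 4 + 0.5 + 3 + 3 + 2
= 16 beats


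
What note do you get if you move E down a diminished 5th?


Working:
diminished 5th: 5 letter names, 6 semitones
Letter: E - 4 → A
Pitch: E - 6 semitones, spelled as an A → A#
= A#


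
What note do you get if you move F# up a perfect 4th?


perfect 4th: 4 letter names, 5 semitones
Letter: F + 3 → B
Pitch: F# + 5 semitones, spelled as a B → B
= B


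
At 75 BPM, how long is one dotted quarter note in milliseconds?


Let's work it out.
One quarter-note beat = 60000 / BPM = 60000 / 75 ms
Dotted quarter note = 3/2 × quarter note
Duration = 3/2 × 60000 / 75 = 90000 / 75
= 1200.0 ms


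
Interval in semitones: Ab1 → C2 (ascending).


Absolute semitone position = octave×12 + chromatic position
Ab1: 1×12 + 8 = 20
C2: 2×12 + 0 = 24
Difference = 24 - 20 = 4
= 4 semitones


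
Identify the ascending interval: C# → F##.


Letter names: C → F spans 4 letter names → a 4th
Semitones: C# → F## = 6 half-steps
A 4th of 6 semitones is an augmented 4th
= augmented 4th


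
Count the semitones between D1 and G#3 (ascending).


Solution.
Absolute semitone position = octave×12 + chromatic position
D1: 1×12 + 2 = 14
G#3: 3×12 + 8 = 44
Difference = 44 - 14 = 30
= 30 semitones


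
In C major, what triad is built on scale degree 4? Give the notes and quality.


Reasoning:
C major scale: C D E F G A B
Diatonic triad on degree 4 stacks scale notes 4, 6, 1: F A C
F→A = 4 semitones; F→C = 7 semitones → major triad
= F A C (major)


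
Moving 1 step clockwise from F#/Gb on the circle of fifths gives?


Reasoning:
Each clockwise step on the circle of fifths moves up a perfect 5th
From F#/Gb: F#/Gb → Db
= Db


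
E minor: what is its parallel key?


Step by step:
Parallel keys share the same tonic but differ in mode
E minor → parallel is E major
= E major


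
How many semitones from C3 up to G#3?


Solution.
Absolute semitone position = octave×12 + chromatic position
C3: 3×12 + 0 = 36
G#3: 3×12 + 8 = 44
Difference = 44 - 36 = 8
= 8 semitones


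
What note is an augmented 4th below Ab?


Working:
A 4th spans 4 letter names, so from A we land on E
An augmented 4th = 6 semitones below Ab
Spell E at that pitch: Ebb
= Ebb


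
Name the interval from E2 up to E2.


Reasoning:
Letter names: E → E spans 1 letter name → a unison
Semitones: E2 → E2 = 0 half-steps
A unison of 0 semitones is a perfect unison
= perfect unison


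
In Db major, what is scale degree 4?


Let's work it out.
Major scale pattern: W-W-H-W-W-W-H (2-2-1-2-2-2-1 semitones)
Starting from Db:
  Db + 2 semitones → Eb
  Eb + 2 semitones → F
  F + 1 semitone → Gb
  Gb + 2 semitones → Ab
  Ab + 2 semitones → Bb
  Bb + 2 semitones → C
  C + 1 semitone → Db
Scale: Db Eb F Gb Ab Bb C
Degree 4 = Gb


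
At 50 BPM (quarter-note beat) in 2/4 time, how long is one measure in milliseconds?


Let's work it out.
Quarter-note beat duration = 60000 / 50 ms
Beats per measure (2/4) = 2
One measure = 2 × 60000 / 50 = 120000 / 50 ms
= 2400.0 ms


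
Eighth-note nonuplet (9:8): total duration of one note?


Nonuplet: 9 notes occupy the space of 8 eighth notes
Space = 8 × 1/2 = 4 beats
Each nonuplet note = 4 / 9 = 4/9 beats
= 4/9 beats


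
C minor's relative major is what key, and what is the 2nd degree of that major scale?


Step by step:
The relative major shares the key signature and is a minor 3rd above the minor tonic
A minor 3rd above C is Eb
→ relative major of C minor is Eb major
Eb major scale: Eb F G Ab Bb C D
= Eb major; 2nd degree = F


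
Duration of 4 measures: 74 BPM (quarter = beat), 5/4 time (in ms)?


Step by step:
Quarter-note beat duration = 60000 / 74 ms
Beats per measure (5/4) = 5
One measure = 5 × 60000 / 74 = 300000 / 74 ms
4 measures = 4 × 300000 / 74 = 1200000 / 74
= 16216.2 ms


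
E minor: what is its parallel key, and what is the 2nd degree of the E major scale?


Working:
Parallel keys share the same tonic but differ in mode
E minor → parallel is E major
E major scale: E F# G# A B C# D#
= E major; 2nd degree = F#


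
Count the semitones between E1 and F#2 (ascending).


Solution.
Absolute semitone position = octave×12 + chromatic position
E1: 1×12 + 4 = 16
F#2: 2×12 + 6 = 30
Difference = 30 - 16 = 14
= 14 semitones


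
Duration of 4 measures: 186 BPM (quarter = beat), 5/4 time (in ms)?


Let's work it out.
Quarter-note beat duration = 60000 / 186 ms
Beats per measure (5/4) = 5
One measure = 5 × 60000 / 186 = 300000 / 186 ms
4 measures = 4 × 300000 / 186 = 1200000 / 186
= 6451.6 ms


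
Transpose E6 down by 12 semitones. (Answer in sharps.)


Let's work it out.
E6: chromatic position 4 in octave 6 → absolute = 6×12 + 4 = 76
Transpose down 12: 76 - 12 = 64
64 = 5×12 + 4 → E in octave 5
Result = E5


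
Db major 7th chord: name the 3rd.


Let's work it out.
Major 7th chord = root + major 3rd + perfect 5th + major 7th
Seventh chords stack in thirds, so the letter names are D-F-A-C
Root: Db
Major 3rd above Db: F
Perfect 5th above Db: Ab
Major 7th above Db: C
The 3rd = F


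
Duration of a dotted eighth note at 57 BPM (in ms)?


Step by step:
One quarter-note beat = 60000 / BPM = 60000 / 57 ms
Dotted eighth note = 3/4 × quarter note
Duration = 3/4 × 60000 / 57 = 45000 / 57
= 789.5 ms


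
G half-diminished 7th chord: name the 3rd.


Reasoning:
Half-diminished 7th chord = root + minor 3rd + diminished 5th + minor 7th
Seventh chords stack in thirds, so the letter names are G-B-D-F
Root: G
Minor 3rd above G: Bb
Diminished 5th above G: Db
Minor 7th above G: F
The 3rd = Bb


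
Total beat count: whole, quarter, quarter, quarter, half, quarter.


Working:
Beat values:
  whole = 4 beats
  quarter = 1 beat
  quarter = 1 beat
  quarter = 1 beat
  half = 2 beats
  quarter = 1 beat
Sum = 4 + 1 + 1 + 1 + 2 + 1
= 10 beats


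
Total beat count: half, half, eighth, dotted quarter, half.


Beat values:
  half = 2 beats
  half = 2 beats
  eighth = 0.5 beats
  dotted quarter = 1.5 beats
  half = 2 beats
Sum = 2 + 2 + 0.5 + 1.5 + 2
= 8 beats


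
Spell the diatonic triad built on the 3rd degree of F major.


Working:
F major scale: F G A Bb C D E
Diatonic triad on degree 3 stacks scale notes 3, 5, 7: A C E
A→C = 3 semitones; A→E = 7 semitones → minor triad
= A C E (minor)


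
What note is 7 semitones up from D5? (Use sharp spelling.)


Working:
D5: chromatic position 2 in octave 5 → absolute = 5×12 + 2 = 62
Transpose up 7: 62 + 7 = 69
69 = 5×12 + 9 → A in octave 5
Result = A5


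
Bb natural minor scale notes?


Solution.
Natural minor scale pattern: W-H-W-W-H-W-W (2-1-2-2-1-2-2 semitones)
Starting from Bb:
  Bb + 2 semitones → C
  C + 1 semitone → Db
  Db + 2 semitones → Eb
  Eb + 2 semitones → F
  F + 1 semitone → Gb
  Gb + 2 semitones → Ab
  Ab + 2 semitones → Bb
Scale = Bb C Db Eb F Gb Ab


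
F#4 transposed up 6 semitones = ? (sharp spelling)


Reasoning:
F#4: chromatic position 6 in octave 4 → absolute = 4×12 + 6 = 54
Transpose up 6: 54 + 6 = 60
60 = 5×12 + 0 → C in octave 5
Result = C5


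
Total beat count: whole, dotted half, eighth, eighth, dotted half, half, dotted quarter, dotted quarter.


Let's work it out.
Beat values:
  whole = 4 beats
  dotted half = 3 beats
  eighth = 0.5 beats
  eighth = 0.5 beats
  dotted half = 3 beats
  half = 2 beats
  dotted quarter = 1.5 beats
  dotted quarter = 1.5 beats
Sum = 4 + 3 + 0.5 + 0.5 + 3 + 2 + 1.5 + 1.5
= 16 beats


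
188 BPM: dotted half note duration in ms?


Reasoning:
One quarter-note beat = 60000 / BPM = 60000 / 188 ms
Dotted half note = 3 × quarter note
Duration = 3 × 60000 / 188 = 180000 / 188
= 957.4 ms


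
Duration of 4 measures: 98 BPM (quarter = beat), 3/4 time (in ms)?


Quarter-note beat duration = 60000 / 98 ms
Beats per measure (3/4) = 3
One measure = 3 × 60000 / 98 = 180000 / 98 ms
4 measures = 4 × 180000 / 98 = 720000 / 98
= 7346.9 ms


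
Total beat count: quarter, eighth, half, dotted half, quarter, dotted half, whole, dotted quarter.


Let's work it out.
Beat values:
  quarter = 1 beat
  eighth = 0.5 beats
  half = 2 beats
  dotted half = 3 beats
  quarter = 1 beat
  dotted half = 3 beats
  whole = 4 beats
  dotted quarter = 1.5 beats
Sum = 1 + 0.5 + 2 + 3 + 1 + 3 + 4 + 1.5
= 16 beats


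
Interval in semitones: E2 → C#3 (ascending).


Absolute semitone position = octave×12 + chromatic position
E2: 2×12 + 4 = 28
C#3: 3×12 + 1 = 37
Difference = 37 - 28 = 9
= 9 semitones


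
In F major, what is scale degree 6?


Step by step:
Major scale pattern: W-W-H-W-W-W-H (2-2-1-2-2-2-1 semitones)
Starting from F:
  F + 2 semitones → G
  G + 2 semitones → A
  A + 1 semitone → Bb
  Bb + 2 semitones → C
  C + 2 semitones → D
  D + 2 semitones → E
  E + 1 semitone → F
Scale: F G A Bb C D E
Degree 6 = D


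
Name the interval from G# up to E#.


Reasoning:
Letter names: G → E spans 6 letter names → a 6th
Semitones: G# → E# = 9 half-steps
A 6th of 9 semitones is a major 6th
= major 6th


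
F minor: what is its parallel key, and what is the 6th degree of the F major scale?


Working:
Parallel keys share the same tonic but differ in mode
F minor → parallel is F major
F major scale: F G A Bb C D E
= F major; 6th degree = D


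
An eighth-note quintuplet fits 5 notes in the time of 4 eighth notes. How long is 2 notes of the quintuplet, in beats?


Quintuplet: 5 notes occupy the space of 4 eighth notes
Space = 4 × 1/2 = 2 beats
Each quintuplet note = 2 / 5 = 2/5 beats
2 notes = 2 × 2/5 = 4/5
= 4/5 beats
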